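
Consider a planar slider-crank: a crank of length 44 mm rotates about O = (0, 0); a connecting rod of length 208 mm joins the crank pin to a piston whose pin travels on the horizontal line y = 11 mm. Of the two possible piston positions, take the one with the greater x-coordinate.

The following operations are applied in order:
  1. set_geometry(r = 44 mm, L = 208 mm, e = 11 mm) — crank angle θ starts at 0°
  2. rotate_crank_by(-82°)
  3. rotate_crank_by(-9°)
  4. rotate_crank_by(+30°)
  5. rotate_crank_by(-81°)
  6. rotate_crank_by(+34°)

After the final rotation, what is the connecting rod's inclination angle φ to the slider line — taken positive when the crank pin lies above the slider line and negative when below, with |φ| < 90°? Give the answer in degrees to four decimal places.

set_geometry: r = 44 mm, L = 208 mm, e = 11 mm; θ ← 0°
rotate_crank_by(-82°): θ ← 0° -82° = -82°
rotate_crank_by(-9°): θ ← -82° -9° = -91°
rotate_crank_by(+30°): θ ← -91° +30° = -61°
rotate_crank_by(-81°): θ ← -61° -81° = -142°
rotate_crank_by(+34°): θ ← -142° +34° = -108°
crank pin P = (r cos θ, r sin θ) = (-13.596748, -41.846487)
h = r sin θ − e = -41.846487 − 11 = -52.846487
sin φ = h / L = -52.846487 / 208 = -0.25406965
φ = arcsin(-0.25406965) = -14.718464°

-14.7185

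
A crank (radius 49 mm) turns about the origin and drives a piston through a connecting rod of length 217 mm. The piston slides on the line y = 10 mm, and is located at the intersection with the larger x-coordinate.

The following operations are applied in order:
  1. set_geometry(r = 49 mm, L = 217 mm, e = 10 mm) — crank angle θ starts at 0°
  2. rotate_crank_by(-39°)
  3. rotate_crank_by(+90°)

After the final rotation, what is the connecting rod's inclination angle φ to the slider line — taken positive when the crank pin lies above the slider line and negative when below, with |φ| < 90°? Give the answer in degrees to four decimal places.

set_geometry: r = 49 mm, L = 217 mm, e = 10 mm; θ ← 0°
rotate_crank_by(-39°): θ ← 0° -39° = -39°
rotate_crank_by(+90°): θ ← -39° +90° = 51°
crank pin P = (r cos θ, r sin θ) = (30.836699, 38.080152)
h = r sin θ − e = 38.080152 − 10 = 28.080152
sin φ = h / L = 28.080152 / 217 = 0.12940162
φ = arcsin(0.12940162) = 7.435016°

7.4350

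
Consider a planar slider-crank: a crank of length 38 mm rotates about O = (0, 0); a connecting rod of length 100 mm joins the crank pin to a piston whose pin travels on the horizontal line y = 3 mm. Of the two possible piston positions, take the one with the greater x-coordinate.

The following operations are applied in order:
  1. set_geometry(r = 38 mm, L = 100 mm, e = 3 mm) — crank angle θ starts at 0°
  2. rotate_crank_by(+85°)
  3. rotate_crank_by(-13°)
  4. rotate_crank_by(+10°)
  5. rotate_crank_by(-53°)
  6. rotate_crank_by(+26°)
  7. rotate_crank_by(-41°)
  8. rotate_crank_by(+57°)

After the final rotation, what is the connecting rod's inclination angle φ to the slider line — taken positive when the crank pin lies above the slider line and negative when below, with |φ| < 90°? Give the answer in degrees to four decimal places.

set_geometry: r = 38 mm, L = 100 mm, e = 3 mm; θ ← 0°
rotate_crank_by(+85°): θ ← 0° +85° = 85°
rotate_crank_by(-13°): θ ← 85° -13° = 72°
rotate_crank_by(+10°): θ ← 72° +10° = 82°
rotate_crank_by(-53°): θ ← 82° -53° = 29°
rotate_crank_by(+26°): θ ← 29° +26° = 55°
rotate_crank_by(-41°): θ ← 55° -41° = 14°
rotate_crank_by(+57°): θ ← 14° +57° = 71°
crank pin P = (r cos θ, r sin θ) = (12.371590, 35.929706)
h = r sin θ − e = 35.929706 − 3 = 32.929706
sin φ = h / L = 32.929706 / 100 = 0.32929706
φ = arcsin(0.32929706) = 19.226115°

19.2261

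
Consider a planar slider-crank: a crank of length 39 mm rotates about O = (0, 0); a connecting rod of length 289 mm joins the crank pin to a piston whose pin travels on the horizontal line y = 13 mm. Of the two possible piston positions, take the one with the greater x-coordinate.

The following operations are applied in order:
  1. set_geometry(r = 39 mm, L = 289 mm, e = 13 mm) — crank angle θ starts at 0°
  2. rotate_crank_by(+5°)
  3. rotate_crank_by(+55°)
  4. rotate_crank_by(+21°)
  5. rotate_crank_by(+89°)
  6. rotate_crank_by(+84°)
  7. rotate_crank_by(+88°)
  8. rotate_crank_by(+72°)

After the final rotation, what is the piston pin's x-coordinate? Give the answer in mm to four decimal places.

311.3276

set_geometry: r = 39 mm, L = 289 mm, e = 13 mm; θ ← 0°
rotate_crank_by(+5°): θ ← 0° +5° = 5°
rotate_crank_by(+55°): θ ← 5° +55° = 60°
rotate_crank_by(+21°): θ ← 60° +21° = 81°
rotate_crank_by(+89°): θ ← 81° +89° = 170°
rotate_crank_by(+84°): θ ← 170° +84° = 254°
rotate_crank_by(+88°): θ ← 254° +88° = 342°
rotate_crank_by(+72°): θ ← 342° +72° = 414°
crank pin P = (r cos θ, r sin θ) = (22.923625, 31.551663)
h = r sin θ − e = 31.551663 − 13 = 18.551663
x = r cos θ + √(L² − h²) = 22.923625 + √(83521.0 − 344.1642) = 22.923625 + 288.403946 = 311.327570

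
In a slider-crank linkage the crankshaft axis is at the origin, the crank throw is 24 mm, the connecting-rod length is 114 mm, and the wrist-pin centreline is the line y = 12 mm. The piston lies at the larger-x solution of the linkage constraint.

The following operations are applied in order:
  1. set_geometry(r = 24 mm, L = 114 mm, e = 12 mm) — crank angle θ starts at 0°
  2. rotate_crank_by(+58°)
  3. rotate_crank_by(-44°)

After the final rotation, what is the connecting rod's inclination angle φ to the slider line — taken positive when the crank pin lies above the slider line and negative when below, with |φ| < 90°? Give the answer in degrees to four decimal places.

-3.1145

set_geometry: r = 24 mm, L = 114 mm, e = 12 mm; θ ← 0°
rotate_crank_by(+58°): θ ← 0° +58° = 58°
rotate_crank_by(-44°): θ ← 58° -44° = 14°
crank pin P = (r cos θ, r sin θ) = (23.287097, 5.806125)
h = r sin θ − e = 5.806125 − 12 = -6.193875
sin φ = h / L = -6.193875 / 114 = -0.05433223
φ = arcsin(-0.05433223) = -3.114541°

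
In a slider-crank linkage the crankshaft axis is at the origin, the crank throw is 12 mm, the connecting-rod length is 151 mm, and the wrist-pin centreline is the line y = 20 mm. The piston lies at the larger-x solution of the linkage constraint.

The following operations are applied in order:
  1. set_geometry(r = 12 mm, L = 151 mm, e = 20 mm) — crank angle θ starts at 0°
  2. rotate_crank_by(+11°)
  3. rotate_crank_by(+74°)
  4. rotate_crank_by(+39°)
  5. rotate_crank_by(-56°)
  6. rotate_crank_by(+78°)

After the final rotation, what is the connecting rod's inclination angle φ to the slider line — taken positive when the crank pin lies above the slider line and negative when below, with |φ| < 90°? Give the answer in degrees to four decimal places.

set_geometry: r = 12 mm, L = 151 mm, e = 20 mm; θ ← 0°
rotate_crank_by(+11°): θ ← 0° +11° = 11°
rotate_crank_by(+74°): θ ← 11° +74° = 85°
rotate_crank_by(+39°): θ ← 85° +39° = 124°
rotate_crank_by(-56°): θ ← 124° -56° = 68°
rotate_crank_by(+78°): θ ← 68° +78° = 146°
crank pin P = (r cos θ, r sin θ) = (-9.948451, 6.710315)
h = r sin θ − e = 6.710315 − 20 = -13.289685
sin φ = h / L = -13.289685 / 151 = -0.08801116
φ = arcsin(-0.08801116) = -5.049201°

-5.0492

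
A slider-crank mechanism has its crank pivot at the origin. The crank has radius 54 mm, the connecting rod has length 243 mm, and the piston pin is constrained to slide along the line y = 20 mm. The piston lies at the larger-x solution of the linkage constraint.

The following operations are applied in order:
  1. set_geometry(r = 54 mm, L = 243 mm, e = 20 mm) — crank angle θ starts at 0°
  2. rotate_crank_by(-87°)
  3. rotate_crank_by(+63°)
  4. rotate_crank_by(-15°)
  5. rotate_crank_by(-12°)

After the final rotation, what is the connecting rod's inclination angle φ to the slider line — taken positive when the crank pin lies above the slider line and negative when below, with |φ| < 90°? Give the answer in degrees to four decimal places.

-14.7738

set_geometry: r = 54 mm, L = 243 mm, e = 20 mm; θ ← 0°
rotate_crank_by(-87°): θ ← 0° -87° = -87°
rotate_crank_by(+63°): θ ← -87° +63° = -24°
rotate_crank_by(-15°): θ ← -24° -15° = -39°
rotate_crank_by(-12°): θ ← -39° -12° = -51°
crank pin P = (r cos θ, r sin θ) = (33.983301, -41.965882)
h = r sin θ − e = -41.965882 − 20 = -61.965882
sin φ = h / L = -61.965882 / 243 = -0.25500363
φ = arcsin(-0.25500363) = -14.773800°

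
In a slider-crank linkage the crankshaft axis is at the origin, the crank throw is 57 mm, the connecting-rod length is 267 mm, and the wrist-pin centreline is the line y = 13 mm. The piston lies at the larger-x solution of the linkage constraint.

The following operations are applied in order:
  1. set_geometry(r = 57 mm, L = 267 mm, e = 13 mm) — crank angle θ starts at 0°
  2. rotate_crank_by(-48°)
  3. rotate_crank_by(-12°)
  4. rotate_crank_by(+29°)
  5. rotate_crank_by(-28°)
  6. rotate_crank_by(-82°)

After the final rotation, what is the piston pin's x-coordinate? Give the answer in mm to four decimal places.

set_geometry: r = 57 mm, L = 267 mm, e = 13 mm; θ ← 0°
rotate_crank_by(-48°): θ ← 0° -48° = -48°
rotate_crank_by(-12°): θ ← -48° -12° = -60°
rotate_crank_by(+29°): θ ← -60° +29° = -31°
rotate_crank_by(-28°): θ ← -31° -28° = -59°
rotate_crank_by(-82°): θ ← -59° -82° = -141°
crank pin P = (r cos θ, r sin θ) = (-44.297320, -35.871262)
h = r sin θ − e = -35.871262 − 13 = -48.871262
x = r cos θ + √(L² − h²) = -44.297320 + √(71289.0 − 2388.4003) = -44.297320 + 262.489237 = 218.191918

218.1919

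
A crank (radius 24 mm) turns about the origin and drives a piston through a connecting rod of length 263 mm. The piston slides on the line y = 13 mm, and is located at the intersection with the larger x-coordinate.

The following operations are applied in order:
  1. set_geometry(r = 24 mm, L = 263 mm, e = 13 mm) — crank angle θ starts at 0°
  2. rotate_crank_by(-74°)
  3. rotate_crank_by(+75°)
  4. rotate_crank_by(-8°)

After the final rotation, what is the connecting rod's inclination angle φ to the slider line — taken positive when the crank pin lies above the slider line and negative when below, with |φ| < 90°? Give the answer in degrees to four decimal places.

set_geometry: r = 24 mm, L = 263 mm, e = 13 mm; θ ← 0°
rotate_crank_by(-74°): θ ← 0° -74° = -74°
rotate_crank_by(+75°): θ ← -74° +75° = 1°
rotate_crank_by(-8°): θ ← 1° -8° = -7°
crank pin P = (r cos θ, r sin θ) = (23.821108, -2.924864)
h = r sin θ − e = -2.924864 − 13 = -15.924864
sin φ = h / L = -15.924864 / 263 = -0.06055081
φ = arcsin(-0.06055081) = -3.471430°

-3.4714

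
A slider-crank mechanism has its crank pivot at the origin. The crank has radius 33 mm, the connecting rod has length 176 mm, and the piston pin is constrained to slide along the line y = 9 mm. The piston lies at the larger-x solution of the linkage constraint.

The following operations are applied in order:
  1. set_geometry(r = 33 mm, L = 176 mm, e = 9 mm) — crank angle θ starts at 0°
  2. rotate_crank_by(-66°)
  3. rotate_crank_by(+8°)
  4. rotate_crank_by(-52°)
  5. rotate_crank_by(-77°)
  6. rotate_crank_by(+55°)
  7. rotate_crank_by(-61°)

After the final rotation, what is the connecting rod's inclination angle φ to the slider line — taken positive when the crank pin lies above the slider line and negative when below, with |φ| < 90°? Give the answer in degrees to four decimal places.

set_geometry: r = 33 mm, L = 176 mm, e = 9 mm; θ ← 0°
rotate_crank_by(-66°): θ ← 0° -66° = -66°
rotate_crank_by(+8°): θ ← -66° +8° = -58°
rotate_crank_by(-52°): θ ← -58° -52° = -110°
rotate_crank_by(-77°): θ ← -110° -77° = -187°
rotate_crank_by(+55°): θ ← -187° +55° = -132°
rotate_crank_by(-61°): θ ← -132° -61° = -193°
crank pin P = (r cos θ, r sin θ) = (-32.154212, 7.423385)
h = r sin θ − e = 7.423385 − 9 = -1.576615
sin φ = h / L = -1.576615 / 176 = -0.00895804
φ = arcsin(-0.00895804) = -0.513265°

-0.5133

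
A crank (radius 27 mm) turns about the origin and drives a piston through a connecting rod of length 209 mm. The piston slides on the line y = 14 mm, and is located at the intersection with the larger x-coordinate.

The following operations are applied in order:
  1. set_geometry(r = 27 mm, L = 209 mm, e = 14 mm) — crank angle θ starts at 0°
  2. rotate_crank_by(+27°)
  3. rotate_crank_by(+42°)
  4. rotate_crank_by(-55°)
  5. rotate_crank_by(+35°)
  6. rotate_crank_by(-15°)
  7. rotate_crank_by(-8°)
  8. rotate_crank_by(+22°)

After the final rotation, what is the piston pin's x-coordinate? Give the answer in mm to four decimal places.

set_geometry: r = 27 mm, L = 209 mm, e = 14 mm; θ ← 0°
rotate_crank_by(+27°): θ ← 0° +27° = 27°
rotate_crank_by(+42°): θ ← 27° +42° = 69°
rotate_crank_by(-55°): θ ← 69° -55° = 14°
rotate_crank_by(+35°): θ ← 14° +35° = 49°
rotate_crank_by(-15°): θ ← 49° -15° = 34°
rotate_crank_by(-8°): θ ← 34° -8° = 26°
rotate_crank_by(+22°): θ ← 26° +22° = 48°
crank pin P = (r cos θ, r sin θ) = (18.066526, 20.064910)
h = r sin θ − e = 20.064910 − 14 = 6.064910
x = r cos θ + √(L² − h²) = 18.066526 + √(43681.0 − 36.7831) = 18.066526 + 208.911984 = 226.978510

226.9785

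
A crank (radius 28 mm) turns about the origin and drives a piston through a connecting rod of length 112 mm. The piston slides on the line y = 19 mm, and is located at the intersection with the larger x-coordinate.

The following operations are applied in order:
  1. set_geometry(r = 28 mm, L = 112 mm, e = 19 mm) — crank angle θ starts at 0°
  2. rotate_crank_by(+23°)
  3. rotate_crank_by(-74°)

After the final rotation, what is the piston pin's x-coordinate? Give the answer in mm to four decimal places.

set_geometry: r = 28 mm, L = 112 mm, e = 19 mm; θ ← 0°
rotate_crank_by(+23°): θ ← 0° +23° = 23°
rotate_crank_by(-74°): θ ← 23° -74° = -51°
crank pin P = (r cos θ, r sin θ) = (17.620971, -21.760087)
h = r sin θ − e = -21.760087 − 19 = -40.760087
x = r cos θ + √(L² − h²) = 17.620971 + √(12544.0 − 1661.3847) = 17.620971 + 104.319774 = 121.940745

121.9407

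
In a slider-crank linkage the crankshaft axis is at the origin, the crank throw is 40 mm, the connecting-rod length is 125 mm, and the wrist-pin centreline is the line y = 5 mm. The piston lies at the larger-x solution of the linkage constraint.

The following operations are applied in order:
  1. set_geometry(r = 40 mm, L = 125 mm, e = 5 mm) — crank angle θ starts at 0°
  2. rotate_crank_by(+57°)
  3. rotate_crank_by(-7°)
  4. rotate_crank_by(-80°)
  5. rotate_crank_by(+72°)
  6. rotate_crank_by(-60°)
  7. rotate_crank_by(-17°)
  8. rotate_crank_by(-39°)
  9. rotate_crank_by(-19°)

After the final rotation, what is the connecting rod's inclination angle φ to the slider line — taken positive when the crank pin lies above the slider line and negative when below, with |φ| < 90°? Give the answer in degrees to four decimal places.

set_geometry: r = 40 mm, L = 125 mm, e = 5 mm; θ ← 0°
rotate_crank_by(+57°): θ ← 0° +57° = 57°
rotate_crank_by(-7°): θ ← 57° -7° = 50°
rotate_crank_by(-80°): θ ← 50° -80° = -30°
rotate_crank_by(+72°): θ ← -30° +72° = 42°
rotate_crank_by(-60°): θ ← 42° -60° = -18°
rotate_crank_by(-17°): θ ← -18° -17° = -35°
rotate_crank_by(-39°): θ ← -35° -39° = -74°
rotate_crank_by(-19°): θ ← -74° -19° = -93°
crank pin P = (r cos θ, r sin θ) = (-2.093438, -39.945181)
h = r sin θ − e = -39.945181 − 5 = -44.945181
sin φ = h / L = -44.945181 / 125 = -0.35956145
φ = arcsin(-0.35956145) = -21.073266°

-21.0733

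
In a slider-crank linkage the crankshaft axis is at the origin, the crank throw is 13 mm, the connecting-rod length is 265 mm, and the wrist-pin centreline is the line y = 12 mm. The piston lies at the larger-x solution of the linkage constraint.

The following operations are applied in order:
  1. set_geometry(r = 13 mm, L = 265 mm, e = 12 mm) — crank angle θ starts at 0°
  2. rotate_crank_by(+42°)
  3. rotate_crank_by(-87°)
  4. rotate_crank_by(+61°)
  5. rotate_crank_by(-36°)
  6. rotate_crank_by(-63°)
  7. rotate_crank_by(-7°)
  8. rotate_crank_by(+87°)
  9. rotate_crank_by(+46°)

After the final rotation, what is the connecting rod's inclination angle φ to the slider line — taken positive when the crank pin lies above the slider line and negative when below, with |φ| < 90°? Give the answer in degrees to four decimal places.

-0.6776

set_geometry: r = 13 mm, L = 265 mm, e = 12 mm; θ ← 0°
rotate_crank_by(+42°): θ ← 0° +42° = 42°
rotate_crank_by(-87°): θ ← 42° -87° = -45°
rotate_crank_by(+61°): θ ← -45° +61° = 16°
rotate_crank_by(-36°): θ ← 16° -36° = -20°
rotate_crank_by(-63°): θ ← -20° -63° = -83°
rotate_crank_by(-7°): θ ← -83° -7° = -90°
rotate_crank_by(+87°): θ ← -90° +87° = -3°
rotate_crank_by(+46°): θ ← -3° +46° = 43°
crank pin P = (r cos θ, r sin θ) = (9.507598, 8.865979)
h = r sin θ − e = 8.865979 − 12 = -3.134021
sin φ = h / L = -3.134021 / 265 = -0.01182650
φ = arcsin(-0.01182650) = -0.677624°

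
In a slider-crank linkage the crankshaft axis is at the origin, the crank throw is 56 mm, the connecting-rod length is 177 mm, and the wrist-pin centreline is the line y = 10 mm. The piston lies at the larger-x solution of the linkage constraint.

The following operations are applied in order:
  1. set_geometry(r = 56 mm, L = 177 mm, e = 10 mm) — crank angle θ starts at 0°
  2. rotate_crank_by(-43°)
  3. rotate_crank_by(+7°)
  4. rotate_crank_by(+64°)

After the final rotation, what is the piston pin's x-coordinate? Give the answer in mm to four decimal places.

225.6938

set_geometry: r = 56 mm, L = 177 mm, e = 10 mm; θ ← 0°
rotate_crank_by(-43°): θ ← 0° -43° = -43°
rotate_crank_by(+7°): θ ← -43° +7° = -36°
rotate_crank_by(+64°): θ ← -36° +64° = 28°
crank pin P = (r cos θ, r sin θ) = (49.445065, 26.290408)
h = r sin θ − e = 26.290408 − 10 = 16.290408
x = r cos θ + √(L² − h²) = 49.445065 + √(31329.0 − 265.3774) = 49.445065 + 176.248752 = 225.693817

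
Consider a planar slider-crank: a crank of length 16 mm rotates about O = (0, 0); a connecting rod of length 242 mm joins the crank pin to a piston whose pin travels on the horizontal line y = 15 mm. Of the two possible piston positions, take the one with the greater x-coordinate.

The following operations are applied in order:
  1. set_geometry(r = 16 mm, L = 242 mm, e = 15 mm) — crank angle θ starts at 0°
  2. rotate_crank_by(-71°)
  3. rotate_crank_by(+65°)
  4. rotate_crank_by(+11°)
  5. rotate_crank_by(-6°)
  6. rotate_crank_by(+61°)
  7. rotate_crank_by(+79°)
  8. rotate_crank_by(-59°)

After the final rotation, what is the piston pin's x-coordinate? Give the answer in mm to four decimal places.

set_geometry: r = 16 mm, L = 242 mm, e = 15 mm; θ ← 0°
rotate_crank_by(-71°): θ ← 0° -71° = -71°
rotate_crank_by(+65°): θ ← -71° +65° = -6°
rotate_crank_by(+11°): θ ← -6° +11° = 5°
rotate_crank_by(-6°): θ ← 5° -6° = -1°
rotate_crank_by(+61°): θ ← -1° +61° = 60°
rotate_crank_by(+79°): θ ← 60° +79° = 139°
rotate_crank_by(-59°): θ ← 139° -59° = 80°
crank pin P = (r cos θ, r sin θ) = (2.778371, 15.756924)
h = r sin θ − e = 15.756924 − 15 = 0.756924
x = r cos θ + √(L² − h²) = 2.778371 + √(58564.0 − 0.5729) = 2.778371 + 241.998816 = 244.777187

244.7772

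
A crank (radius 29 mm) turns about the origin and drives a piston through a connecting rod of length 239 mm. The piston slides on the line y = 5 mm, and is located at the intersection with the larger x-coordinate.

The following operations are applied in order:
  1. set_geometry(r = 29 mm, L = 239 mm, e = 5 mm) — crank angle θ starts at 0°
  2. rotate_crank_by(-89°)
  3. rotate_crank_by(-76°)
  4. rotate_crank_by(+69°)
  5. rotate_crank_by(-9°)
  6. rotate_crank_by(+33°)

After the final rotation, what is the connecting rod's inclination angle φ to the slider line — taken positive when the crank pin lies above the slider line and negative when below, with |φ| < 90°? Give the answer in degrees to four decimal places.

set_geometry: r = 29 mm, L = 239 mm, e = 5 mm; θ ← 0°
rotate_crank_by(-89°): θ ← 0° -89° = -89°
rotate_crank_by(-76°): θ ← -89° -76° = -165°
rotate_crank_by(+69°): θ ← -165° +69° = -96°
rotate_crank_by(-9°): θ ← -96° -9° = -105°
rotate_crank_by(+33°): θ ← -105° +33° = -72°
crank pin P = (r cos θ, r sin θ) = (8.961493, -27.580639)
h = r sin θ − e = -27.580639 − 5 = -32.580639
sin φ = h / L = -32.580639 / 239 = -0.13632067
φ = arcsin(-0.13632067) = -7.834994°

-7.8350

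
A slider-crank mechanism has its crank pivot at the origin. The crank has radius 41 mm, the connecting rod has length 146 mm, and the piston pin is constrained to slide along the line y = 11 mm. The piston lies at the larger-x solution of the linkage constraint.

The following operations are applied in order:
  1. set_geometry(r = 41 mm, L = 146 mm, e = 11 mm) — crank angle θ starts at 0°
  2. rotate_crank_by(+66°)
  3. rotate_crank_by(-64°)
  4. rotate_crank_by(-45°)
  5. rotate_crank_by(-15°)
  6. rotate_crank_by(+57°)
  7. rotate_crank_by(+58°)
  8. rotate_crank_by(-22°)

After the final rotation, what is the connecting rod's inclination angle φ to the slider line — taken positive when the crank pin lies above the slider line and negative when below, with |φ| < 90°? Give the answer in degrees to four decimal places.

4.9180

set_geometry: r = 41 mm, L = 146 mm, e = 11 mm; θ ← 0°
rotate_crank_by(+66°): θ ← 0° +66° = 66°
rotate_crank_by(-64°): θ ← 66° -64° = 2°
rotate_crank_by(-45°): θ ← 2° -45° = -43°
rotate_crank_by(-15°): θ ← -43° -15° = -58°
rotate_crank_by(+57°): θ ← -58° +57° = -1°
rotate_crank_by(+58°): θ ← -1° +58° = 57°
rotate_crank_by(-22°): θ ← 57° -22° = 35°
crank pin P = (r cos θ, r sin θ) = (33.585234, 23.516634)
h = r sin θ − e = 23.516634 − 11 = 12.516634
sin φ = h / L = 12.516634 / 146 = 0.08573037
φ = arcsin(0.08573037) = 4.918025°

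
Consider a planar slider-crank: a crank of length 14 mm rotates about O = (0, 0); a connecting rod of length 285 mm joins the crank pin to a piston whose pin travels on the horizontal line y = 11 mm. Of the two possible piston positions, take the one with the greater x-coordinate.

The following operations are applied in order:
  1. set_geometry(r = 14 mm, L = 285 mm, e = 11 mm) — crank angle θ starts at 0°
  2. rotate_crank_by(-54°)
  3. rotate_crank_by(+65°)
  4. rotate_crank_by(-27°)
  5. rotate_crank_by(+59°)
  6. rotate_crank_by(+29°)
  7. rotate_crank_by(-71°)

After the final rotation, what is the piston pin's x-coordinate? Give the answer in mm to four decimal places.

set_geometry: r = 14 mm, L = 285 mm, e = 11 mm; θ ← 0°
rotate_crank_by(-54°): θ ← 0° -54° = -54°
rotate_crank_by(+65°): θ ← -54° +65° = 11°
rotate_crank_by(-27°): θ ← 11° -27° = -16°
rotate_crank_by(+59°): θ ← -16° +59° = 43°
rotate_crank_by(+29°): θ ← 43° +29° = 72°
rotate_crank_by(-71°): θ ← 72° -71° = 1°
crank pin P = (r cos θ, r sin θ) = (13.997868, 0.244334)
h = r sin θ − e = 0.244334 − 11 = -10.755666
x = r cos θ + √(L² − h²) = 13.997868 + √(81225.0 − 115.6844) = 13.997868 + 284.796973 = 298.794840

298.7948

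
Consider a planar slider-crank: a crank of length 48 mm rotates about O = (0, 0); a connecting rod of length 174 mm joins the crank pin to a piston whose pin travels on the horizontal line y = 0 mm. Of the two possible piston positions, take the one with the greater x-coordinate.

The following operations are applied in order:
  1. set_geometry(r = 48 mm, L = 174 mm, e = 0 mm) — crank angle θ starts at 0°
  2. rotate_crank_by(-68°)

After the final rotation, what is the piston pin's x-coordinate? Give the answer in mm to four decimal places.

set_geometry: r = 48 mm, L = 174 mm, e = 0 mm; θ ← 0°
rotate_crank_by(-68°): θ ← 0° -68° = -68°
crank pin P = (r cos θ, r sin θ) = (17.981116, -44.504825)
h = r sin θ − e = -44.504825 − 0 = -44.504825
x = r cos θ + √(L² − h²) = 17.981116 + √(30276.0 − 1980.6794) = 17.981116 + 168.212130 = 186.193246

186.1932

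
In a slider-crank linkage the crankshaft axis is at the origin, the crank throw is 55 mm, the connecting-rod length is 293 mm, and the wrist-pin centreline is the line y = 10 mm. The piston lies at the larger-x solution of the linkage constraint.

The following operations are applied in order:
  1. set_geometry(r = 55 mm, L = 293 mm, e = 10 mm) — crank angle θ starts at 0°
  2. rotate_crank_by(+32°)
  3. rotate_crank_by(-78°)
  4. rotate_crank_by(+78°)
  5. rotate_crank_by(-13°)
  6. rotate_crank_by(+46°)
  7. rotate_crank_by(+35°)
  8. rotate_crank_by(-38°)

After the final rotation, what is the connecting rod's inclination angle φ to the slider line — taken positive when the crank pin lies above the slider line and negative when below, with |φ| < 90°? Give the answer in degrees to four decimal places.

7.5627

set_geometry: r = 55 mm, L = 293 mm, e = 10 mm; θ ← 0°
rotate_crank_by(+32°): θ ← 0° +32° = 32°
rotate_crank_by(-78°): θ ← 32° -78° = -46°
rotate_crank_by(+78°): θ ← -46° +78° = 32°
rotate_crank_by(-13°): θ ← 32° -13° = 19°
rotate_crank_by(+46°): θ ← 19° +46° = 65°
rotate_crank_by(+35°): θ ← 65° +35° = 100°
rotate_crank_by(-38°): θ ← 100° -38° = 62°
crank pin P = (r cos θ, r sin θ) = (25.820936, 48.562118)
h = r sin θ − e = 48.562118 − 10 = 38.562118
sin φ = h / L = 38.562118 / 293 = 0.13161132
φ = arcsin(0.13161132) = 7.562714°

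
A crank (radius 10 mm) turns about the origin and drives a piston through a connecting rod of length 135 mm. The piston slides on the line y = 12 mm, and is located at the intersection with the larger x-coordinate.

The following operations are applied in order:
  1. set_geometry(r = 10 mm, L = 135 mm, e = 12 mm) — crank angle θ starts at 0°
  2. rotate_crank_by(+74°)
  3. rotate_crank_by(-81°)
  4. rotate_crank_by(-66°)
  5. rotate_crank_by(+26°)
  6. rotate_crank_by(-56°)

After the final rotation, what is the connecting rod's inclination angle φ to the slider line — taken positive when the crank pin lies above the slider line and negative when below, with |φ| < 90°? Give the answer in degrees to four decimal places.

set_geometry: r = 10 mm, L = 135 mm, e = 12 mm; θ ← 0°
rotate_crank_by(+74°): θ ← 0° +74° = 74°
rotate_crank_by(-81°): θ ← 74° -81° = -7°
rotate_crank_by(-66°): θ ← -7° -66° = -73°
rotate_crank_by(+26°): θ ← -73° +26° = -47°
rotate_crank_by(-56°): θ ← -47° -56° = -103°
crank pin P = (r cos θ, r sin θ) = (-2.249511, -9.743701)
h = r sin θ − e = -9.743701 − 12 = -21.743701
sin φ = h / L = -21.743701 / 135 = -0.16106445
φ = arcsin(-0.16106445) = -9.268686°

-9.2687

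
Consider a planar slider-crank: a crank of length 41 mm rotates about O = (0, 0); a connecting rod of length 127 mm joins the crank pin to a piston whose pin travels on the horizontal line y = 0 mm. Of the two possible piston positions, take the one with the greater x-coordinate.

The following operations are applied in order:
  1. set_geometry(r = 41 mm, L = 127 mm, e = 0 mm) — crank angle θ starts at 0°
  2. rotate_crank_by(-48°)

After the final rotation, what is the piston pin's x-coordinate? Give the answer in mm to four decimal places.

set_geometry: r = 41 mm, L = 127 mm, e = 0 mm; θ ← 0°
rotate_crank_by(-48°): θ ← 0° -48° = -48°
crank pin P = (r cos θ, r sin θ) = (27.434355, -30.468938)
h = r sin θ − e = -30.468938 − 0 = -30.468938
x = r cos θ + √(L² − h²) = 27.434355 + √(16129.0 − 928.3562) = 27.434355 + 123.290891 = 150.725246

150.7252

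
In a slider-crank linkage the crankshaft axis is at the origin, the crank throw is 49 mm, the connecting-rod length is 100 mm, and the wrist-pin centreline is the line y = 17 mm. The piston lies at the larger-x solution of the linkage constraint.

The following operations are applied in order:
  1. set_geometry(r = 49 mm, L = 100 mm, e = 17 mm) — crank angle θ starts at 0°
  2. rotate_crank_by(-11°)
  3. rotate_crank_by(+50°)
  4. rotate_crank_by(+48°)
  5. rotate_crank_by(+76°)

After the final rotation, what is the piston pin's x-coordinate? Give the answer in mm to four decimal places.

set_geometry: r = 49 mm, L = 100 mm, e = 17 mm; θ ← 0°
rotate_crank_by(-11°): θ ← 0° -11° = -11°
rotate_crank_by(+50°): θ ← -11° +50° = 39°
rotate_crank_by(+48°): θ ← 39° +48° = 87°
rotate_crank_by(+76°): θ ← 87° +76° = 163°
crank pin P = (r cos θ, r sin θ) = (-46.858933, 14.326214)
h = r sin θ − e = 14.326214 − 17 = -2.673786
x = r cos θ + √(L² − h²) = -46.858933 + √(10000.0 − 7.1491) = -46.858933 + 99.964248 = 53.105315

53.1053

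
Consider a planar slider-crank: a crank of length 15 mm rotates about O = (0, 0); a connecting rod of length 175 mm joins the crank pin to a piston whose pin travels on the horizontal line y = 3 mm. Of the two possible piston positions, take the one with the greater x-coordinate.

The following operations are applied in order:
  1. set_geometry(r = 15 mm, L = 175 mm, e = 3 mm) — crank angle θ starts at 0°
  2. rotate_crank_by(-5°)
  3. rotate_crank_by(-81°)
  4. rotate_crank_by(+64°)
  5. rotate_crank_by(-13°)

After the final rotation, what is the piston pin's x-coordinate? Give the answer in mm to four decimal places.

set_geometry: r = 15 mm, L = 175 mm, e = 3 mm; θ ← 0°
rotate_crank_by(-5°): θ ← 0° -5° = -5°
rotate_crank_by(-81°): θ ← -5° -81° = -86°
rotate_crank_by(+64°): θ ← -86° +64° = -22°
rotate_crank_by(-13°): θ ← -22° -13° = -35°
crank pin P = (r cos θ, r sin θ) = (12.287281, -8.603647)
h = r sin θ − e = -8.603647 − 3 = -11.603647
x = r cos θ + √(L² − h²) = 12.287281 + √(30625.0 − 134.6446) = 12.287281 + 174.614877 = 186.902158

186.9022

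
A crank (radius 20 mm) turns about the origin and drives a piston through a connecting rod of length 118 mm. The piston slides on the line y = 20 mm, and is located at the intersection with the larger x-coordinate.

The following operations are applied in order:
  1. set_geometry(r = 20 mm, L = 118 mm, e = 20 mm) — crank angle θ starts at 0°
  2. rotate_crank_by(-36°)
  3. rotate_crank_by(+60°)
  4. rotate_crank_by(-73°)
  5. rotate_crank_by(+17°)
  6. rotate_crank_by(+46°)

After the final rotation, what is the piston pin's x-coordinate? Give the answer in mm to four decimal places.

set_geometry: r = 20 mm, L = 118 mm, e = 20 mm; θ ← 0°
rotate_crank_by(-36°): θ ← 0° -36° = -36°
rotate_crank_by(+60°): θ ← -36° +60° = 24°
rotate_crank_by(-73°): θ ← 24° -73° = -49°
rotate_crank_by(+17°): θ ← -49° +17° = -32°
rotate_crank_by(+46°): θ ← -32° +46° = 14°
crank pin P = (r cos θ, r sin θ) = (19.405915, 4.838438)
h = r sin θ − e = 4.838438 − 20 = -15.161562
x = r cos θ + √(L² − h²) = 19.405915 + √(13924.0 − 229.8730) = 19.405915 + 117.021908 = 136.427823

136.4278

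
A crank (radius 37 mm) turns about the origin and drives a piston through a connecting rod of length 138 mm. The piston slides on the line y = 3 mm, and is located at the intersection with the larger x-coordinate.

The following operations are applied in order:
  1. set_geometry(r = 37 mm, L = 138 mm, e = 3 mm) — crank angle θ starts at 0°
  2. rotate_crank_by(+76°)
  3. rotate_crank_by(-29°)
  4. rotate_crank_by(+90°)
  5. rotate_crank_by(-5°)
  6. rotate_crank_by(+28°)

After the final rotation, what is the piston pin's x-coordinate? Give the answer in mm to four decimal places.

set_geometry: r = 37 mm, L = 138 mm, e = 3 mm; θ ← 0°
rotate_crank_by(+76°): θ ← 0° +76° = 76°
rotate_crank_by(-29°): θ ← 76° -29° = 47°
rotate_crank_by(+90°): θ ← 47° +90° = 137°
rotate_crank_by(-5°): θ ← 137° -5° = 132°
rotate_crank_by(+28°): θ ← 132° +28° = 160°
crank pin P = (r cos θ, r sin θ) = (-34.768627, 12.654745)
h = r sin θ − e = 12.654745 − 3 = 9.654745
x = r cos θ + √(L² − h²) = -34.768627 + √(19044.0 − 93.2141) = -34.768627 + 137.661853 = 102.893226

102.8932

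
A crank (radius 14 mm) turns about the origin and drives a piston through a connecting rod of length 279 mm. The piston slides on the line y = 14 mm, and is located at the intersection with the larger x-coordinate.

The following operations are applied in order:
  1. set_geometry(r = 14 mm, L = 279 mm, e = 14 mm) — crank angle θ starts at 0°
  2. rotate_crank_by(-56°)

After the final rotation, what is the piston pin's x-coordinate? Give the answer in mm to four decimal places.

set_geometry: r = 14 mm, L = 279 mm, e = 14 mm; θ ← 0°
rotate_crank_by(-56°): θ ← 0° -56° = -56°
crank pin P = (r cos θ, r sin θ) = (7.828701, -11.606526)
h = r sin θ − e = -11.606526 − 14 = -25.606526
x = r cos θ + √(L² − h²) = 7.828701 + √(77841.0 − 655.6942) = 7.828701 + 277.822436 = 285.651136

285.6511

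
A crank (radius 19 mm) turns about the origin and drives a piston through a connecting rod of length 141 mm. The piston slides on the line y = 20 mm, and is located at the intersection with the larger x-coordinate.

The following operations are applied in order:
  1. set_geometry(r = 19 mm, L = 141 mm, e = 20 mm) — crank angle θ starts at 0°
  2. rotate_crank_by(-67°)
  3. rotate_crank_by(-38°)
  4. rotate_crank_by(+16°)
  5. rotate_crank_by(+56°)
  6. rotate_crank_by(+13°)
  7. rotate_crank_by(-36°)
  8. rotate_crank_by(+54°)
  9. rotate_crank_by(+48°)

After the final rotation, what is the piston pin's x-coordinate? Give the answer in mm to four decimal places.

set_geometry: r = 19 mm, L = 141 mm, e = 20 mm; θ ← 0°
rotate_crank_by(-67°): θ ← 0° -67° = -67°
rotate_crank_by(-38°): θ ← -67° -38° = -105°
rotate_crank_by(+16°): θ ← -105° +16° = -89°
rotate_crank_by(+56°): θ ← -89° +56° = -33°
rotate_crank_by(+13°): θ ← -33° +13° = -20°
rotate_crank_by(-36°): θ ← -20° -36° = -56°
rotate_crank_by(+54°): θ ← -56° +54° = -2°
rotate_crank_by(+48°): θ ← -2° +48° = 46°
crank pin P = (r cos θ, r sin θ) = (13.198509, 13.667456)
h = r sin θ − e = 13.667456 − 20 = -6.332544
x = r cos θ + √(L² − h²) = 13.198509 + √(19881.0 − 40.1011) = 13.198509 + 140.857726 = 154.056235

154.0562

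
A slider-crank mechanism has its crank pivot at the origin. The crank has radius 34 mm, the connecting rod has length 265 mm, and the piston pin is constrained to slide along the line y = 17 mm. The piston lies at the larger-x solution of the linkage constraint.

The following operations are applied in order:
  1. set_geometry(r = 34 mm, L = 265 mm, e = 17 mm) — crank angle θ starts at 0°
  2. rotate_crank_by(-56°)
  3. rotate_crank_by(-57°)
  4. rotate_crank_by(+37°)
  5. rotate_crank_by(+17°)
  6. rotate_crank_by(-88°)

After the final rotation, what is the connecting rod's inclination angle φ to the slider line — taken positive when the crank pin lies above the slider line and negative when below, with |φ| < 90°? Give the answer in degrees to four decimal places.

set_geometry: r = 34 mm, L = 265 mm, e = 17 mm; θ ← 0°
rotate_crank_by(-56°): θ ← 0° -56° = -56°
rotate_crank_by(-57°): θ ← -56° -57° = -113°
rotate_crank_by(+37°): θ ← -113° +37° = -76°
rotate_crank_by(+17°): θ ← -76° +17° = -59°
rotate_crank_by(-88°): θ ← -59° -88° = -147°
crank pin P = (r cos θ, r sin θ) = (-28.514799, -18.517727)
h = r sin θ − e = -18.517727 − 17 = -35.517727
sin φ = h / L = -35.517727 / 265 = -0.13402916
φ = arcsin(-0.13402916) = -7.702485°

-7.7025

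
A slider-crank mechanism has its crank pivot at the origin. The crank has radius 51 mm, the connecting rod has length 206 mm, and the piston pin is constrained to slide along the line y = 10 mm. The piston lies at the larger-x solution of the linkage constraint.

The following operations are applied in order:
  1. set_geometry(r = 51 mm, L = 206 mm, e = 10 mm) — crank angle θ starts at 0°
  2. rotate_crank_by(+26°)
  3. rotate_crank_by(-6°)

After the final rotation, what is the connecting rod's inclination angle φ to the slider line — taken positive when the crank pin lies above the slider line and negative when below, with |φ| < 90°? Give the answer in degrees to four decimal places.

2.0706

set_geometry: r = 51 mm, L = 206 mm, e = 10 mm; θ ← 0°
rotate_crank_by(+26°): θ ← 0° +26° = 26°
rotate_crank_by(-6°): θ ← 26° -6° = 20°
crank pin P = (r cos θ, r sin θ) = (47.924324, 17.443027)
h = r sin θ − e = 17.443027 − 10 = 7.443027
sin φ = h / L = 7.443027 / 206 = 0.03613120
φ = arcsin(0.03613120) = 2.070616°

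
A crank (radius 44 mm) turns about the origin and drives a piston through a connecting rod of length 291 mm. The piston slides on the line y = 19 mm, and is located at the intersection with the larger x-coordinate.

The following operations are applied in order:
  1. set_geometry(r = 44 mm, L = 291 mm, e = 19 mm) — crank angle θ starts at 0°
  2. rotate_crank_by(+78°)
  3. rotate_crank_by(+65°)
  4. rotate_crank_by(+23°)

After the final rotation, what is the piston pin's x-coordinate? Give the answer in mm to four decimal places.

248.1870

set_geometry: r = 44 mm, L = 291 mm, e = 19 mm; θ ← 0°
rotate_crank_by(+78°): θ ← 0° +78° = 78°
rotate_crank_by(+65°): θ ← 78° +65° = 143°
rotate_crank_by(+23°): θ ← 143° +23° = 166°
crank pin P = (r cos θ, r sin θ) = (-42.693012, 10.644563)
h = r sin θ − e = 10.644563 − 19 = -8.355437
x = r cos θ + √(L² − h²) = -42.693012 + √(84681.0 − 69.8133) = -42.693012 + 290.880021 = 248.187009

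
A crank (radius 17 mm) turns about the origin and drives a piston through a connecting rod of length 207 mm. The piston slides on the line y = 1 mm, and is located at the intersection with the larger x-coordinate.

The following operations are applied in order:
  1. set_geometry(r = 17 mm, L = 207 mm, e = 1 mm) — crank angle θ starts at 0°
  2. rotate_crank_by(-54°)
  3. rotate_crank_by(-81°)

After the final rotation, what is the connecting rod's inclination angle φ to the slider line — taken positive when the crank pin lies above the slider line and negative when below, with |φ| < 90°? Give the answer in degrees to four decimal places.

set_geometry: r = 17 mm, L = 207 mm, e = 1 mm; θ ← 0°
rotate_crank_by(-54°): θ ← 0° -54° = -54°
rotate_crank_by(-81°): θ ← -54° -81° = -135°
crank pin P = (r cos θ, r sin θ) = (-12.020815, -12.020815)
h = r sin θ − e = -12.020815 − 1 = -13.020815
sin φ = h / L = -13.020815 / 207 = -0.06290249
φ = arcsin(-0.06290249) = -3.606428°

-3.6064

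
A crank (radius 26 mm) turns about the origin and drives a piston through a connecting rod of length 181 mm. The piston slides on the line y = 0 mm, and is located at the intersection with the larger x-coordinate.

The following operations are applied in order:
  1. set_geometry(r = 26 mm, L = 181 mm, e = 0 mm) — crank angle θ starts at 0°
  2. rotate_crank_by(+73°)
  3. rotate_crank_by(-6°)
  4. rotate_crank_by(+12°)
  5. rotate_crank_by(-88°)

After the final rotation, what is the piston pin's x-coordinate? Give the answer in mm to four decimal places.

set_geometry: r = 26 mm, L = 181 mm, e = 0 mm; θ ← 0°
rotate_crank_by(+73°): θ ← 0° +73° = 73°
rotate_crank_by(-6°): θ ← 73° -6° = 67°
rotate_crank_by(+12°): θ ← 67° +12° = 79°
rotate_crank_by(-88°): θ ← 79° -88° = -9°
crank pin P = (r cos θ, r sin θ) = (25.679897, -4.067296)
h = r sin θ − e = -4.067296 − 0 = -4.067296
x = r cos θ + √(L² − h²) = 25.679897 + √(32761.0 − 16.5429) = 25.679897 + 180.954296 = 206.634192

206.6342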